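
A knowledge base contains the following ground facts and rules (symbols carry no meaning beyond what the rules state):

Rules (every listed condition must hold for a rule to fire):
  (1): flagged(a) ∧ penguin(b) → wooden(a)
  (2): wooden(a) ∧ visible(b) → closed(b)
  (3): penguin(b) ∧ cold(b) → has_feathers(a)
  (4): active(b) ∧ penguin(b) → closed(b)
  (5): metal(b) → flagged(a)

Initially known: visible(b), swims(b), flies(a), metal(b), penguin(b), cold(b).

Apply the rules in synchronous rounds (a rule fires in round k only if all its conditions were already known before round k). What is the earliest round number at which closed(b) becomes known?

3

[1] (3) [penguin(b) ∧ cold(b) → has_feathers(a)]; (5) [metal(b) → flagged(a)]. ⇒ new: has_feathers(a), flagged(a).
[2] (1) [flagged(a) ∧ penguin(b) → wooden(a)]. ⇒ new: wooden(a).
[3] (2) [wooden(a) ∧ visible(b) → closed(b)]. ⇒ new: closed(b).
closed(b) first appears in round 3.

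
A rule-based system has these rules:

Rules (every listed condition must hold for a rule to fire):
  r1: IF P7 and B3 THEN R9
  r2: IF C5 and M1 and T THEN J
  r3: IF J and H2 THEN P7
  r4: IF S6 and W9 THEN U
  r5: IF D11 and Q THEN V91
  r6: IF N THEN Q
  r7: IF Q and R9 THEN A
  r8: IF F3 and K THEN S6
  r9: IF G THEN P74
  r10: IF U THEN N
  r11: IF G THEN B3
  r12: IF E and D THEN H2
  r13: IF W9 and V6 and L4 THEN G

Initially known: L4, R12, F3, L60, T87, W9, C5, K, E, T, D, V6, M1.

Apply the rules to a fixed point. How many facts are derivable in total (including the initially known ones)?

Round 1 fires r2, r8, r12, r13, giving J, S6, H2, G.
Round 2 fires r3, r4, r9, r11, giving P7, U, P74, B3.
Round 3 fires r1, r10, giving R9, N.
Round 4 fires r6, giving Q.
Round 5 fires r7, giving A.
Closure: {A, B3, C5, D, E, F3, G, H2, J, K, L4, L60, M1, N, P7, P74, Q, R12, R9, S6, T, T87, U, V6, W9} — 25 facts.

25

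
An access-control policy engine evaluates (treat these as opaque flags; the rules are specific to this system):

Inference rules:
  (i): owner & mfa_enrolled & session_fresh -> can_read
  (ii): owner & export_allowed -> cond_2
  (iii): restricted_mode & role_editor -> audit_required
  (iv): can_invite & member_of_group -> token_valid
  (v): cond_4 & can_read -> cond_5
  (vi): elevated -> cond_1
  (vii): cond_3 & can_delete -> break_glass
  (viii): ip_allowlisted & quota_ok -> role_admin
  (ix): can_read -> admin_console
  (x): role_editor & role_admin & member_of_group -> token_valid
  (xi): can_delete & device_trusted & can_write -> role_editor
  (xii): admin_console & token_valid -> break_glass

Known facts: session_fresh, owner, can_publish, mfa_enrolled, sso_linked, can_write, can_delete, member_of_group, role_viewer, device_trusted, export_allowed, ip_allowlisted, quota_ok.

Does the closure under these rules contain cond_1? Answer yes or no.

no

Round 1 — (i), (ii), (viii), (xi), derive can_read, cond_2, role_admin, role_editor.
Round 2 — (ix), (x), derive admin_console, token_valid.
Round 3 — (xii), derive break_glass.
Fixed point reached. cond_1 is concluded only by (vi); (vi) needs elevated (never derived).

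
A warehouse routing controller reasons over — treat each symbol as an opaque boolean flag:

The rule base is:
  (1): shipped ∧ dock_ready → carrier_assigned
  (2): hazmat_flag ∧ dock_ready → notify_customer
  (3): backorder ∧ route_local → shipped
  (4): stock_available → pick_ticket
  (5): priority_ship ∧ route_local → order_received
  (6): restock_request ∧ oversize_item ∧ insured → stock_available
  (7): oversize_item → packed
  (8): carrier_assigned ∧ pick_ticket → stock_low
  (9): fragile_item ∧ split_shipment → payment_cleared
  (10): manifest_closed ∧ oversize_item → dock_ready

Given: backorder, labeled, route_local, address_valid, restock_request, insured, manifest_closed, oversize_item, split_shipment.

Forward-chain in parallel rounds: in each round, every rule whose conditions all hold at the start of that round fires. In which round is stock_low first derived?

Round 1: (3) [backorder ∧ route_local → shipped]; (6) [restock_request ∧ oversize_item ∧ insured → stock_available]; (7) [oversize_item → packed]; (10) [manifest_closed ∧ oversize_item → dock_ready]. Adds shipped, stock_available, packed, dock_ready.
Round 2: (1) [shipped ∧ dock_ready → carrier_assigned]; (4) [stock_available → pick_ticket]. Adds carrier_assigned, pick_ticket.
Round 3: (8) [carrier_assigned ∧ pick_ticket → stock_low]. Adds stock_low.
stock_low first appears in round 3.

3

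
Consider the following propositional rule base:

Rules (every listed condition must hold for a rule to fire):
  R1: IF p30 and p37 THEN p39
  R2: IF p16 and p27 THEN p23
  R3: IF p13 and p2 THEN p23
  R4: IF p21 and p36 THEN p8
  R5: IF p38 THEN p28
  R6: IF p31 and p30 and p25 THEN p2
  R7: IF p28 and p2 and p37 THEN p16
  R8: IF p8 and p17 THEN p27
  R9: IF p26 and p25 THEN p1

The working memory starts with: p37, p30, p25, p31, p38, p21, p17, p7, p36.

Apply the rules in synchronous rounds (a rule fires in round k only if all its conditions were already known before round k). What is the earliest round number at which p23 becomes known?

Round 1: R1 [IF p30 and p37 THEN p39]; R4 [IF p21 and p36 THEN p8]; R5 [IF p38 THEN p28]; R6 [IF p31 and p30 and p25 THEN p2]. New: p39, p8, p28, p2.
Round 2: R7 [IF p28 and p2 and p37 THEN p16]; R8 [IF p8 and p17 THEN p27]. New: p16, p27.
Round 3: R2 [IF p16 and p27 THEN p23]. New: p23.
p23 first appears in round 3.

3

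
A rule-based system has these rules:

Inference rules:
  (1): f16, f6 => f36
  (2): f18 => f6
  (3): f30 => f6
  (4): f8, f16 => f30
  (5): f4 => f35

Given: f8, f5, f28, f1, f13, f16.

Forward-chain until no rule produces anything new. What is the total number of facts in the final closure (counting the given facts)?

9

[1] (4) [f8, f16 => f30]. ⇒ new: f30.
[2] (3) [f30 => f6]. ⇒ new: f6.
[3] (1) [f16, f6 => f36]. ⇒ new: f36.
Closure: {f1, f13, f16, f28, f30, f36, f5, f6, f8} — 9 facts.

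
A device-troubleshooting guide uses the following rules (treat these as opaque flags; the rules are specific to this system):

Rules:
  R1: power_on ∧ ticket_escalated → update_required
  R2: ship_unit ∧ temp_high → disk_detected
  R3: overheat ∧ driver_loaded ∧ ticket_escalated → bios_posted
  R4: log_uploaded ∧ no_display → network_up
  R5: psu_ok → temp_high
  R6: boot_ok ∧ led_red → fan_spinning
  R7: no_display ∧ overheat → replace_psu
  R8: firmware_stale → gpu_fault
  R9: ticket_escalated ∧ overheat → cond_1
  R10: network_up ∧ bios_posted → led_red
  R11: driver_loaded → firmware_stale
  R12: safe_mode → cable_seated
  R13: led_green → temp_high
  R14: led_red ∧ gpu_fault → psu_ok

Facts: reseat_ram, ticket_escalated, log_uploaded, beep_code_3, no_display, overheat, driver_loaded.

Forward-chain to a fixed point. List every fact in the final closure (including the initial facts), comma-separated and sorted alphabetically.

beep_code_3, bios_posted, cond_1, driver_loaded, firmware_stale, gpu_fault, led_red, log_uploaded, network_up, no_display, overheat, psu_ok, replace_psu, reseat_ram, temp_high, ticket_escalated

Round 1: R3 [overheat ∧ driver_loaded ∧ ticket_escalated → bios_posted]; R4 [log_uploaded ∧ no_display → network_up]; R7 [no_display ∧ overheat → replace_psu]; R9 [ticket_escalated ∧ overheat → cond_1]; R11 [driver_loaded → firmware_stale]. Adds bios_posted, network_up, replace_psu, cond_1, firmware_stale.
Round 2: R8 [firmware_stale → gpu_fault]; R10 [network_up ∧ bios_posted → led_red]. Adds gpu_fault, led_red.
Round 3: R14 [led_red ∧ gpu_fault → psu_ok]. Adds psu_ok.
Round 4: R5 [psu_ok → temp_high]. Adds temp_high.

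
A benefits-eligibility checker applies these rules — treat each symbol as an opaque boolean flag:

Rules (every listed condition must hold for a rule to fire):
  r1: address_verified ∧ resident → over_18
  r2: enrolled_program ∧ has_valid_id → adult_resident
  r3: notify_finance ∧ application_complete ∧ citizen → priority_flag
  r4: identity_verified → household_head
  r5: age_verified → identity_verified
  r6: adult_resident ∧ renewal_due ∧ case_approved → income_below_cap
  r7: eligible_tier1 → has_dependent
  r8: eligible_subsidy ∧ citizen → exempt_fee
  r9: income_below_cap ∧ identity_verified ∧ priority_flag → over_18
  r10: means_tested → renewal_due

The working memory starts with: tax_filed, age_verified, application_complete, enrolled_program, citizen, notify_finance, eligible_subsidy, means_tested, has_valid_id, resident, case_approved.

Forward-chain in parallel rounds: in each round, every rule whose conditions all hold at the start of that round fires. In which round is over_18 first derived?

3

[1] r2 [enrolled_program ∧ has_valid_id → adult_resident]; r3 [notify_finance ∧ application_complete ∧ citizen → priority_flag]; r5 [age_verified → identity_verified]; r8 [eligible_subsidy ∧ citizen → exempt_fee]; r10 [means_tested → renewal_due]. ⇒ new: adult_resident, priority_flag, identity_verified, exempt_fee, renewal_due.
[2] r4 [identity_verified → household_head]; r6 [adult_resident ∧ renewal_due ∧ case_approved → income_below_cap]. ⇒ new: household_head, income_below_cap.
[3] r9 [income_below_cap ∧ identity_verified ∧ priority_flag → over_18]. ⇒ new: over_18.
over_18 first appears in round 3.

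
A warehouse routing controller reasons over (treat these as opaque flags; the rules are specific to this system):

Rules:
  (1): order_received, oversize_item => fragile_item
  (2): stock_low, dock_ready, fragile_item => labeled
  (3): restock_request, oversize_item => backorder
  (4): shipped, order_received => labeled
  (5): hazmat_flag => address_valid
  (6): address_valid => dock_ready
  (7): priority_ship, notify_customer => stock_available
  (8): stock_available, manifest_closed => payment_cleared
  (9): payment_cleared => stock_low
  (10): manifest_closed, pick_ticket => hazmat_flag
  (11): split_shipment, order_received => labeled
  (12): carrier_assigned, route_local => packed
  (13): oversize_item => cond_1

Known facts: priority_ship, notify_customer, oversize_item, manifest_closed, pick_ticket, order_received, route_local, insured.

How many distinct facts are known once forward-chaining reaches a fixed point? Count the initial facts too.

Round 1 fires (1), (7), (10), (13), giving fragile_item, stock_available, hazmat_flag, cond_1.
Round 2 fires (5), (8), giving address_valid, payment_cleared.
Round 3 fires (6), (9), giving dock_ready, stock_low.
Round 4 fires (2), giving labeled.
Closure: {address_valid, cond_1, dock_ready, fragile_item, hazmat_flag, insured, labeled, manifest_closed, notify_customer, order_received, oversize_item, payment_cleared, pick_ticket, priority_ship, route_local, stock_available, stock_low} — 17 facts.

17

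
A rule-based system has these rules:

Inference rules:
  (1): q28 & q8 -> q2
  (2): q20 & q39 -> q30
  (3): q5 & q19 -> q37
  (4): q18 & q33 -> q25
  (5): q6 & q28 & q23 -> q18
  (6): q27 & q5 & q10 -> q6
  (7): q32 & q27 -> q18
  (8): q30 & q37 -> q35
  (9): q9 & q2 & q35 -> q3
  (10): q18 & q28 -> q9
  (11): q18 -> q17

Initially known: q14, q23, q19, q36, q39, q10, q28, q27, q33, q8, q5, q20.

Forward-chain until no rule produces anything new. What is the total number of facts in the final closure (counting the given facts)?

22

Round 1 fires (1), (2), (3), (6), giving q2, q30, q37, q6.
Round 2 fires (5), (8), giving q18, q35.
Round 3 fires (4), (10), (11), giving q25, q9, q17.
Round 4 fires (9), giving q3.
Closure: {q10, q14, q17, q18, q19, q2, q20, q23, q25, q27, q28, q3, q30, q33, q35, q36, q37, q39, q5, q6, q8, q9} — 22 facts.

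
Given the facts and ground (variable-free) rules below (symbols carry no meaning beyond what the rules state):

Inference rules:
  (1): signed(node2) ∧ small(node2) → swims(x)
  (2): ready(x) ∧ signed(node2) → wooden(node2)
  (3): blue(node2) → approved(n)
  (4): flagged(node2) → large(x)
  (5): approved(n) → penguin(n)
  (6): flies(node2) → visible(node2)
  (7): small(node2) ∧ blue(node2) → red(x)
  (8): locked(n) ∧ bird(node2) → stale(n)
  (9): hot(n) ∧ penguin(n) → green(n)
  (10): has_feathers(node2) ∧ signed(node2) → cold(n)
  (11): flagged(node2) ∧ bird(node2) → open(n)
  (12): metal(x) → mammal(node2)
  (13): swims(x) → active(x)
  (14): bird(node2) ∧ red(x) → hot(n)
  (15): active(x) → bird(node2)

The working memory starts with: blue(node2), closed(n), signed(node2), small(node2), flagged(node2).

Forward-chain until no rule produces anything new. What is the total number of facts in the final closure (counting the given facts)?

15

Round 1: (1) [signed(node2) ∧ small(node2) → swims(x)]; (3) [blue(node2) → approved(n)]; (4) [flagged(node2) → large(x)]; (7) [small(node2) ∧ blue(node2) → red(x)]. Adds swims(x), approved(n), large(x), red(x).
Round 2: (5) [approved(n) → penguin(n)]; (13) [swims(x) → active(x)]. Adds penguin(n), active(x).
Round 3: (15) [active(x) → bird(node2)]. Adds bird(node2).
Round 4: (11) [flagged(node2) ∧ bird(node2) → open(n)]; (14) [bird(node2) ∧ red(x) → hot(n)]. Adds open(n), hot(n).
Round 5: (9) [hot(n) ∧ penguin(n) → green(n)]. Adds green(n).
Closure: {active(x), approved(n), bird(node2), blue(node2), closed(n), flagged(node2), green(n), hot(n), large(x), open(n), penguin(n), red(x), signed(node2), small(node2), swims(x)} — 15 facts.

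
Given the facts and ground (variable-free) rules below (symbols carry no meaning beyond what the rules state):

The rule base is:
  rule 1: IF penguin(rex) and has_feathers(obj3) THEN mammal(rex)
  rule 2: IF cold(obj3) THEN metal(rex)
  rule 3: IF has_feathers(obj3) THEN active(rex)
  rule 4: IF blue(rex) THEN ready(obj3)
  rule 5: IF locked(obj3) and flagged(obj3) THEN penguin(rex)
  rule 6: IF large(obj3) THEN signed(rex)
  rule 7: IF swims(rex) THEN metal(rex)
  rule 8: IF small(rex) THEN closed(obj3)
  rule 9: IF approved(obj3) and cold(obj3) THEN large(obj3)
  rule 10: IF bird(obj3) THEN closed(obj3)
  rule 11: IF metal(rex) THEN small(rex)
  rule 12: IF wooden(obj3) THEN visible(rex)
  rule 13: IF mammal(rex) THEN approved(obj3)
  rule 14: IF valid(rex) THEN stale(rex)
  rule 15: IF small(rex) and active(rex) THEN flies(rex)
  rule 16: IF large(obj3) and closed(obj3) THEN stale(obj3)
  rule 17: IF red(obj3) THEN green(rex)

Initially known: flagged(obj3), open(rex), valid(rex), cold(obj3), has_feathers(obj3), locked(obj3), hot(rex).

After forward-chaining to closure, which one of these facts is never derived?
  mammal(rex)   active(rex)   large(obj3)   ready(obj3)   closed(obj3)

Round 1 — rule 2, rule 3, rule 5, rule 14, derive metal(rex), active(rex), penguin(rex), stale(rex).
Round 2 — rule 1, rule 11, derive mammal(rex), small(rex).
Round 3 — rule 8, rule 13, rule 15, derive closed(obj3), approved(obj3), flies(rex).
Round 4 — rule 9, derive large(obj3).
Round 5 — rule 6, rule 16, derive signed(rex), stale(obj3).
Derived: closed(obj3) (round 3), active(rex) (round 1), large(obj3) (round 4), mammal(rex) (round 2). ready(obj3) never appears in any round.

ready(obj3)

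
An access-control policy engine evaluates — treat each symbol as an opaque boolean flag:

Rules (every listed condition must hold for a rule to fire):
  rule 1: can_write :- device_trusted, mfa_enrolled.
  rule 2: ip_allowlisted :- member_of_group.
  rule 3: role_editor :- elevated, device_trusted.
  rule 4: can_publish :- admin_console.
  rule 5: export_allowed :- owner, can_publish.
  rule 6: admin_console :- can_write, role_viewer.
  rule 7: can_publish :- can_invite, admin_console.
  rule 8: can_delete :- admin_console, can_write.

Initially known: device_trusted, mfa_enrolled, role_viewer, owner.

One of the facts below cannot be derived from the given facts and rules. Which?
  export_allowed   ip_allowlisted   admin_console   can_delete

Round 1 fires rule 1, giving can_write.
Round 2 fires rule 6, giving admin_console.
Round 3 fires rule 4, rule 8, giving can_publish, can_delete.
Round 4 fires rule 5, giving export_allowed.
Derived: can_delete (round 3), export_allowed (round 4), admin_console (round 2). ip_allowlisted never appears in any round.

ip_allowlisted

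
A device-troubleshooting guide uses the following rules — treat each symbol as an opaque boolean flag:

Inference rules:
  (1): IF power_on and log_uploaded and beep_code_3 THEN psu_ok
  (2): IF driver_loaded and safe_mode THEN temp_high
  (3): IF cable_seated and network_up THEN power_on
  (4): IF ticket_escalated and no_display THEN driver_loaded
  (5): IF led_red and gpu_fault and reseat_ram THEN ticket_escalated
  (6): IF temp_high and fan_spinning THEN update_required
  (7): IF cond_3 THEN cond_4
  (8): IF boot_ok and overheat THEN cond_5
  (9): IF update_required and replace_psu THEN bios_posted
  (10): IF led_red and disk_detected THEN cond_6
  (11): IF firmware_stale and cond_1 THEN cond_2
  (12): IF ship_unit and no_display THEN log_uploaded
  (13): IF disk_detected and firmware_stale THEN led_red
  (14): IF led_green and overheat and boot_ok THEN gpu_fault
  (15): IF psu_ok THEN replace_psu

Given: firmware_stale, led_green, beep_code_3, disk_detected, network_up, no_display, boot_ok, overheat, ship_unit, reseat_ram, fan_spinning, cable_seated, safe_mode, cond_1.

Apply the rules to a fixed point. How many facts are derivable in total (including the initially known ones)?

Round 1 fires (3), (8), (11), (12), (13), (14), giving power_on, cond_5, cond_2, log_uploaded, led_red, gpu_fault.
Round 2 fires (1), (5), (10), giving psu_ok, ticket_escalated, cond_6.
Round 3 fires (4), (15), giving driver_loaded, replace_psu.
Round 4 fires (2), giving temp_high.
Round 5 fires (6), giving update_required.
Round 6 fires (9), giving bios_posted.
Closure: {beep_code_3, bios_posted, boot_ok, cable_seated, cond_1, cond_2, cond_5, cond_6, disk_detected, driver_loaded, fan_spinning, firmware_stale, gpu_fault, led_green, led_red, log_uploaded, network_up, no_display, overheat, power_on, psu_ok, replace_psu, reseat_ram, safe_mode, ship_unit, temp_high, ticket_escalated, update_required} — 28 facts.

28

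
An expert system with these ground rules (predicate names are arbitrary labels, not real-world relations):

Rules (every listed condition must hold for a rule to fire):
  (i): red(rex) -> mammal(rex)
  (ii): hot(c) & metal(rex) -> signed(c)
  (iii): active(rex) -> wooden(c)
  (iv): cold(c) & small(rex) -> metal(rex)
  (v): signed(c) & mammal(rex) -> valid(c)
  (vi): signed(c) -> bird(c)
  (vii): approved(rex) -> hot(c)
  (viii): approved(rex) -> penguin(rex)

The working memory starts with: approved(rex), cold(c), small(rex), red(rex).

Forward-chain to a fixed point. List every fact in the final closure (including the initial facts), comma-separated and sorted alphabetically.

Round 1 fires (i), (iv), (vii), (viii), giving mammal(rex), metal(rex), hot(c), penguin(rex).
Round 2 fires (ii), giving signed(c).
Round 3 fires (v), (vi), giving valid(c), bird(c).

approved(rex), bird(c), cold(c), hot(c), mammal(rex), metal(rex), penguin(rex), red(rex), signed(c), small(rex), valid(c)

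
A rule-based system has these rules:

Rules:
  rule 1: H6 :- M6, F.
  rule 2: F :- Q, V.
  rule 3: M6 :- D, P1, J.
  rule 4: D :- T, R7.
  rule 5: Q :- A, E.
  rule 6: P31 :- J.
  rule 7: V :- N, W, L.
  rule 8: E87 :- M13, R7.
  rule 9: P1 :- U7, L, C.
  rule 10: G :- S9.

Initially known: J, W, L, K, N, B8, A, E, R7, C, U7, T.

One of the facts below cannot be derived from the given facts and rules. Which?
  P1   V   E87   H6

[1] rule 4 [D :- T, R7.]; rule 5 [Q :- A, E.]; rule 6 [P31 :- J.]; rule 7 [V :- N, W, L.]; rule 9 [P1 :- U7, L, C.]. ⇒ new: D, Q, P31, V, P1.
[2] rule 2 [F :- Q, V.]; rule 3 [M6 :- D, P1, J.]. ⇒ new: F, M6.
[3] rule 1 [H6 :- M6, F.]. ⇒ new: H6.
Derived: H6 (round 3), P1 (round 1), V (round 1). E87 never appears in any round.

E87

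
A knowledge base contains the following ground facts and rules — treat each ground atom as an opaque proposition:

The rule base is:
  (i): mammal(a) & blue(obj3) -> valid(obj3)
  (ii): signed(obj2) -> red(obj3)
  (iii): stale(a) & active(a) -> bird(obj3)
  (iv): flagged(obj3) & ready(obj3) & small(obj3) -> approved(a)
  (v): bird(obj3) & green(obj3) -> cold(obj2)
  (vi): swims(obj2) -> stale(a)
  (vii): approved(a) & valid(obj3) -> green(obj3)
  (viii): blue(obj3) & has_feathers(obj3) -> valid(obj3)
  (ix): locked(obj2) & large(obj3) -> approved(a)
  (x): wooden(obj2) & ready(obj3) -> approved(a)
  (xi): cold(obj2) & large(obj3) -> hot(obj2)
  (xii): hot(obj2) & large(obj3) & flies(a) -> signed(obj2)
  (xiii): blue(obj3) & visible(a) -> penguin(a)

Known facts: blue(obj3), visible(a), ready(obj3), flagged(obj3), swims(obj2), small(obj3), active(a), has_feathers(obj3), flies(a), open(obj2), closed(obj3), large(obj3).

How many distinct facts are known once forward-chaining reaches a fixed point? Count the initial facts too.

[1] (iv) [flagged(obj3) & ready(obj3) & small(obj3) -> approved(a)]; (vi) [swims(obj2) -> stale(a)]; (viii) [blue(obj3) & has_feathers(obj3) -> valid(obj3)]; (xiii) [blue(obj3) & visible(a) -> penguin(a)]. ⇒ new: approved(a), stale(a), valid(obj3), penguin(a).
[2] (iii) [stale(a) & active(a) -> bird(obj3)]; (vii) [approved(a) & valid(obj3) -> green(obj3)]. ⇒ new: bird(obj3), green(obj3).
[3] (v) [bird(obj3) & green(obj3) -> cold(obj2)]. ⇒ new: cold(obj2).
[4] (xi) [cold(obj2) & large(obj3) -> hot(obj2)]. ⇒ new: hot(obj2).
[5] (xii) [hot(obj2) & large(obj3) & flies(a) -> signed(obj2)]. ⇒ new: signed(obj2).
[6] (ii) [signed(obj2) -> red(obj3)]. ⇒ new: red(obj3).
Closure: {active(a), approved(a), bird(obj3), blue(obj3), closed(obj3), cold(obj2), flagged(obj3), flies(a), green(obj3), has_feathers(obj3), hot(obj2), large(obj3), open(obj2), penguin(a), ready(obj3), red(obj3), signed(obj2), small(obj3), stale(a), swims(obj2), valid(obj3), visible(a)} — 22 facts.

22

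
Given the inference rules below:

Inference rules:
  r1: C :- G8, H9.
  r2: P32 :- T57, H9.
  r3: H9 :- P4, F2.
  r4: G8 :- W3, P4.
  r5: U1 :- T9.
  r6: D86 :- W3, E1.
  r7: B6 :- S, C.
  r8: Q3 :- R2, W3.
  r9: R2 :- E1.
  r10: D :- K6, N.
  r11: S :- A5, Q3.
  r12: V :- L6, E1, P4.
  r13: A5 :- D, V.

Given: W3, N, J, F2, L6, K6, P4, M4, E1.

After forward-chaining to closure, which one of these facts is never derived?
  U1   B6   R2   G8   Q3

Round 1: r3 [H9 :- P4, F2.]; r4 [G8 :- W3, P4.]; r6 [D86 :- W3, E1.]; r9 [R2 :- E1.]; r10 [D :- K6, N.]; r12 [V :- L6, E1, P4.]. Adds H9, G8, D86, R2, D, V.
Round 2: r1 [C :- G8, H9.]; r8 [Q3 :- R2, W3.]; r13 [A5 :- D, V.]. Adds C, Q3, A5.
Round 3: r11 [S :- A5, Q3.]. Adds S.
Round 4: r7 [B6 :- S, C.]. Adds B6.
Derived: Q3 (round 2), R2 (round 1), G8 (round 1), B6 (round 4). U1 never appears in any round.

U1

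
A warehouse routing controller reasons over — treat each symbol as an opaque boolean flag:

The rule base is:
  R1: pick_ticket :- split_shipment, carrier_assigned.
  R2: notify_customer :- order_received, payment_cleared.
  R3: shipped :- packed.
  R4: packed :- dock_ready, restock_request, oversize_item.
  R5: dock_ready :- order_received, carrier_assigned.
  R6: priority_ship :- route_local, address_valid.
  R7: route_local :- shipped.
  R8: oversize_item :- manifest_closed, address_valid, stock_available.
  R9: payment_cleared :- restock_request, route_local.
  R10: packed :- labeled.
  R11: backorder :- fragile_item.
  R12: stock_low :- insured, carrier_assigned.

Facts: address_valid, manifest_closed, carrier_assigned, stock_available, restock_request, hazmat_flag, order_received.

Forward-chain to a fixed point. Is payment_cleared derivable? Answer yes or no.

Round 1 fires R5, R8, giving dock_ready, oversize_item.
Round 2 fires R4, giving packed.
Round 3 fires R3, giving shipped.
Round 4 fires R7, giving route_local.
Round 5 fires R6, R9, giving priority_ship, payment_cleared.
Round 6 fires R2, giving notify_customer.
payment_cleared appears in round 5, so it is derivable.

yes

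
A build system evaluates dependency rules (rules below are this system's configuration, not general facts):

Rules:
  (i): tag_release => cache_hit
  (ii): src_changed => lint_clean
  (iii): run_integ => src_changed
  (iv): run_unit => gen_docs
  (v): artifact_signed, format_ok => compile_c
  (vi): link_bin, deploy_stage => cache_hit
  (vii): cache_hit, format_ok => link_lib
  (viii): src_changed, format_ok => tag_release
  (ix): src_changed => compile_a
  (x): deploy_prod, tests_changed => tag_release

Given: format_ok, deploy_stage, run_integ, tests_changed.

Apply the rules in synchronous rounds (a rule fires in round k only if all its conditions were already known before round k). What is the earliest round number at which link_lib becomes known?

4

[1] (iii) [run_integ => src_changed]. ⇒ new: src_changed.
[2] (ii) [src_changed => lint_clean]; (viii) [src_changed, format_ok => tag_release]; (ix) [src_changed => compile_a]. ⇒ new: lint_clean, tag_release, compile_a.
[3] (i) [tag_release => cache_hit]. ⇒ new: cache_hit.
[4] (vii) [cache_hit, format_ok => link_lib]. ⇒ new: link_lib.
link_lib first appears in round 4.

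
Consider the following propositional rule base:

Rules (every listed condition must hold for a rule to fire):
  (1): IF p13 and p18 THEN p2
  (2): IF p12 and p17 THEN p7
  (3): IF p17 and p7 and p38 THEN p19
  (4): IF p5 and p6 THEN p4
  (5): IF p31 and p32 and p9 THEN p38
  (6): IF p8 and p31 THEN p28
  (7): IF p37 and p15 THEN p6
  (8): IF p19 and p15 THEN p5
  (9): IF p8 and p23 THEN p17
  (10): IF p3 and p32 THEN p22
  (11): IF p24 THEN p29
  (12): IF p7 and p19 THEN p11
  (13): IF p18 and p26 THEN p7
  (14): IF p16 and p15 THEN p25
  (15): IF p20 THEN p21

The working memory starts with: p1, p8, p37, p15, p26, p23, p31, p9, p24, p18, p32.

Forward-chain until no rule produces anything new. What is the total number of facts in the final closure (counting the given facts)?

21

Round 1: (5) [IF p31 and p32 and p9 THEN p38]; (6) [IF p8 and p31 THEN p28]; (7) [IF p37 and p15 THEN p6]; (9) [IF p8 and p23 THEN p17]; (11) [IF p24 THEN p29]; (13) [IF p18 and p26 THEN p7]. New: p38, p28, p6, p17, p29, p7.
Round 2: (3) [IF p17 and p7 and p38 THEN p19]. New: p19.
Round 3: (8) [IF p19 and p15 THEN p5]; (12) [IF p7 and p19 THEN p11]. New: p5, p11.
Round 4: (4) [IF p5 and p6 THEN p4]. New: p4.
Closure: {p1, p11, p15, p17, p18, p19, p23, p24, p26, p28, p29, p31, p32, p37, p38, p4, p5, p6, p7, p8, p9} — 21 facts.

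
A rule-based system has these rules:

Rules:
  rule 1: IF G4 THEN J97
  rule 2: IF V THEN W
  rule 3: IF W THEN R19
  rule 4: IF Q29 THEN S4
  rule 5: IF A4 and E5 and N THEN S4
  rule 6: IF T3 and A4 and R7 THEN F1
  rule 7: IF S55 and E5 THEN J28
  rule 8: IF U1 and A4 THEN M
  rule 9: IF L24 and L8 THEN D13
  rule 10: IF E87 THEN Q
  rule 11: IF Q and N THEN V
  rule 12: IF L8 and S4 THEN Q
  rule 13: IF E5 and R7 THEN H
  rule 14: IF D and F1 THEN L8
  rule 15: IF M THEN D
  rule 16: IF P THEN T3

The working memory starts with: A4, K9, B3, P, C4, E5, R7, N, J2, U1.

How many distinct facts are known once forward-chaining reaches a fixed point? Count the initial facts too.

21

Round 1 — rule 5, rule 8, rule 13, rule 16, derive S4, M, H, T3.
Round 2 — rule 6, rule 15, derive F1, D.
Round 3 — rule 14, derive L8.
Round 4 — rule 12, derive Q.
Round 5 — rule 11, derive V.
Round 6 — rule 2, derive W.
Round 7 — rule 3, derive R19.
Closure: {A4, B3, C4, D, E5, F1, H, J2, K9, L8, M, N, P, Q, R19, R7, S4, T3, U1, V, W} — 21 facts.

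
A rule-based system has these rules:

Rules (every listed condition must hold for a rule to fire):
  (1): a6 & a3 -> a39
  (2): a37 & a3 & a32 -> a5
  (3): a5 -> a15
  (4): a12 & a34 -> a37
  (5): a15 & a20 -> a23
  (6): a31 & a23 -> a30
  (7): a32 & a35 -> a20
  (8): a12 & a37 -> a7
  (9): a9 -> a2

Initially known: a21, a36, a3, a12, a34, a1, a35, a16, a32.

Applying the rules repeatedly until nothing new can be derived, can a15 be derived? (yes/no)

Round 1 — (4), (7), derive a37, a20.
Round 2 — (2), (8), derive a5, a7.
Round 3 — (3), derive a15.
Round 4 — (5), derive a23.
a15 appears in round 3, so it is derivable.

yes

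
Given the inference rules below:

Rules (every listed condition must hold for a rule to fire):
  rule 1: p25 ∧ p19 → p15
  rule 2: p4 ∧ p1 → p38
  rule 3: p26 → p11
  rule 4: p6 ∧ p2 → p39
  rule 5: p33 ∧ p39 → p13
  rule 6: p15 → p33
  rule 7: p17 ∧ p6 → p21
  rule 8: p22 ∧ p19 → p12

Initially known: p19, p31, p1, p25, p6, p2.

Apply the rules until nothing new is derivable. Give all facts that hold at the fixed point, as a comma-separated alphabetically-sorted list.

Round 1 — rule 1, rule 4, derive p15, p39.
Round 2 — rule 6, derive p33.
Round 3 — rule 5, derive p13.

p1, p13, p15, p19, p2, p25, p31, p33, p39, p6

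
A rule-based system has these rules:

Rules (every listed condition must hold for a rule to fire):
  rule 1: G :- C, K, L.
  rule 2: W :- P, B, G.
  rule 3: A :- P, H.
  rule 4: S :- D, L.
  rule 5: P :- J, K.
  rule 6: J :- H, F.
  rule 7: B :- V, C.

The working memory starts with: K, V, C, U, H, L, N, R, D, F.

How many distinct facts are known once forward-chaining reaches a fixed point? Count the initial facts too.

[1] rule 1 [G :- C, K, L.]; rule 4 [S :- D, L.]; rule 6 [J :- H, F.]; rule 7 [B :- V, C.]. ⇒ new: G, S, J, B.
[2] rule 5 [P :- J, K.]. ⇒ new: P.
[3] rule 2 [W :- P, B, G.]; rule 3 [A :- P, H.]. ⇒ new: W, A.
Closure: {A, B, C, D, F, G, H, J, K, L, N, P, R, S, U, V, W} — 17 facts.

17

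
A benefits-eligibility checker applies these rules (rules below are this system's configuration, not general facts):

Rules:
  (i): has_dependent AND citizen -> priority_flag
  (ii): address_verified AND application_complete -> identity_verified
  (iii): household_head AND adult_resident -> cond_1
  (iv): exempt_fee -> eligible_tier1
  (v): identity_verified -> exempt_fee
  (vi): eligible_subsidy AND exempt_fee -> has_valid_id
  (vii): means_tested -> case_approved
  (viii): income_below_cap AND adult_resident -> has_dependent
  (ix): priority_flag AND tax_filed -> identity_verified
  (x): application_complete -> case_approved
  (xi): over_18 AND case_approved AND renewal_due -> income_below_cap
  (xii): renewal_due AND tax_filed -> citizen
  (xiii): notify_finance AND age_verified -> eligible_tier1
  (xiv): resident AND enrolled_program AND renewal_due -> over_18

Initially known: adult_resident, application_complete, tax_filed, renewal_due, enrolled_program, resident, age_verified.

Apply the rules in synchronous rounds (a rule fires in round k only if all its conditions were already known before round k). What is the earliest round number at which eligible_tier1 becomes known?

Round 1 — (x), (xii), (xiv), derive case_approved, citizen, over_18.
Round 2 — (xi), derive income_below_cap.
Round 3 — (viii), derive has_dependent.
Round 4 — (i), derive priority_flag.
Round 5 — (ix), derive identity_verified.
Round 6 — (v), derive exempt_fee.
Round 7 — (iv), derive eligible_tier1.
eligible_tier1 first appears in round 7.

7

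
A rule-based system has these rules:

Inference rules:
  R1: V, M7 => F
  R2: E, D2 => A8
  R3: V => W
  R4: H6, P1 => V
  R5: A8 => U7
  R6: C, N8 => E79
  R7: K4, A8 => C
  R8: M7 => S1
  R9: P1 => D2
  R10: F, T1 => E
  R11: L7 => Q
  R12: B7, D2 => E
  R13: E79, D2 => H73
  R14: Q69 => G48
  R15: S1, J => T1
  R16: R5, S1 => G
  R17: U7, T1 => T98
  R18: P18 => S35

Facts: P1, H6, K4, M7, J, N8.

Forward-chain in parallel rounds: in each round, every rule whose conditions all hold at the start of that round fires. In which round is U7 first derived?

5

Round 1: R4 [H6, P1 => V]; R8 [M7 => S1]; R9 [P1 => D2]. Adds V, S1, D2.
Round 2: R1 [V, M7 => F]; R3 [V => W]; R15 [S1, J => T1]. Adds F, W, T1.
Round 3: R10 [F, T1 => E]. Adds E.
Round 4: R2 [E, D2 => A8]. Adds A8.
Round 5: R5 [A8 => U7]; R7 [K4, A8 => C]. Adds U7, C.
U7 first appears in round 5.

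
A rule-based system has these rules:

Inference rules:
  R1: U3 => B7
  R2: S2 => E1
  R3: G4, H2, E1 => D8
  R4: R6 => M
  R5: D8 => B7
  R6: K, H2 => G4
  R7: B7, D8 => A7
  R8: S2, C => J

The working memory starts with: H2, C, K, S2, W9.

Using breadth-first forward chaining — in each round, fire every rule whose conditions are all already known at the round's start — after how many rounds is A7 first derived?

[1] R2 [S2 => E1]; R6 [K, H2 => G4]; R8 [S2, C => J]. ⇒ new: E1, G4, J.
[2] R3 [G4, H2, E1 => D8]. ⇒ new: D8.
[3] R5 [D8 => B7]. ⇒ new: B7.
[4] R7 [B7, D8 => A7]. ⇒ new: A7.
A7 first appears in round 4.

4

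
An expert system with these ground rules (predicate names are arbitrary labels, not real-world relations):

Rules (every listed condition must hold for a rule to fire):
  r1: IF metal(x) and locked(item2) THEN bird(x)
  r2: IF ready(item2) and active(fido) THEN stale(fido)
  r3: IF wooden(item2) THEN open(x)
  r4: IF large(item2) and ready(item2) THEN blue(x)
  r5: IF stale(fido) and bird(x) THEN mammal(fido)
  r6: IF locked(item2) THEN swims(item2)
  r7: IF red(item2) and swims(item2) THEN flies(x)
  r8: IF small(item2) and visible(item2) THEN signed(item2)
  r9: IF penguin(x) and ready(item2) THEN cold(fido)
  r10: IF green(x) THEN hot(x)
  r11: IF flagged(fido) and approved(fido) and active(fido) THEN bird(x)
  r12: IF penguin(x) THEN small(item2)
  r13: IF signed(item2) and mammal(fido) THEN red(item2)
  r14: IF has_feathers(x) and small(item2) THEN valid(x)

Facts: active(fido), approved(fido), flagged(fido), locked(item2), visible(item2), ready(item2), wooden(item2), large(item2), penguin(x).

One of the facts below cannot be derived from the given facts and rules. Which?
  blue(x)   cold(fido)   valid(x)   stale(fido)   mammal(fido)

Round 1: r2 [IF ready(item2) and active(fido) THEN stale(fido)]; r3 [IF wooden(item2) THEN open(x)]; r4 [IF large(item2) and ready(item2) THEN blue(x)]; r6 [IF locked(item2) THEN swims(item2)]; r9 [IF penguin(x) and ready(item2) THEN cold(fido)]; r11 [IF flagged(fido) and approved(fido) and active(fido) THEN bird(x)]; r12 [IF penguin(x) THEN small(item2)]. New: stale(fido), open(x), blue(x), swims(item2), cold(fido), bird(x), small(item2).
Round 2: r5 [IF stale(fido) and bird(x) THEN mammal(fido)]; r8 [IF small(item2) and visible(item2) THEN signed(item2)]. New: mammal(fido), signed(item2).
Round 3: r13 [IF signed(item2) and mammal(fido) THEN red(item2)]. New: red(item2).
Round 4: r7 [IF red(item2) and swims(item2) THEN flies(x)]. New: flies(x).
Derived: stale(fido) (round 1), cold(fido) (round 1), mammal(fido) (round 2), blue(x) (round 1). valid(x) never appears in any round.

valid(x)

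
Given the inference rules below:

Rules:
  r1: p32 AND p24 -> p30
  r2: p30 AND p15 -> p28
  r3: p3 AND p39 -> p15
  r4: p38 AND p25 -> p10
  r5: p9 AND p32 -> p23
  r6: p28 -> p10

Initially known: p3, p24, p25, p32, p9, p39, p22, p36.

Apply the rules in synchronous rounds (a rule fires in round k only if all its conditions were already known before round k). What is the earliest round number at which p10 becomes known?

Round 1 fires r1, r3, r5, giving p30, p15, p23.
Round 2 fires r2, giving p28.
Round 3 fires r6, giving p10.
p10 first appears in round 3.

3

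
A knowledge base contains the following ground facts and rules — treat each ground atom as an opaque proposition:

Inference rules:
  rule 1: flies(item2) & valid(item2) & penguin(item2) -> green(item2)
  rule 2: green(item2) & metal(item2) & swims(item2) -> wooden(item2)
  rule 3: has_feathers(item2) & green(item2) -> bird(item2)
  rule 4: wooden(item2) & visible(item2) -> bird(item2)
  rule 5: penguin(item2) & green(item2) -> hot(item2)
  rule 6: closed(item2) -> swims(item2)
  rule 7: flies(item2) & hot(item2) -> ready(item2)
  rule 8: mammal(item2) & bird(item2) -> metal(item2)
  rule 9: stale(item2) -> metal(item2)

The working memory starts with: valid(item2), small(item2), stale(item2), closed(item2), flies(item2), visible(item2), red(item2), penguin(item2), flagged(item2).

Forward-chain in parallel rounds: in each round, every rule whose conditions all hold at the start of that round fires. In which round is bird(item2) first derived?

Round 1: rule 1 [flies(item2) & valid(item2) & penguin(item2) -> green(item2)]; rule 6 [closed(item2) -> swims(item2)]; rule 9 [stale(item2) -> metal(item2)]. New: green(item2), swims(item2), metal(item2).
Round 2: rule 2 [green(item2) & metal(item2) & swims(item2) -> wooden(item2)]; rule 5 [penguin(item2) & green(item2) -> hot(item2)]. New: wooden(item2), hot(item2).
Round 3: rule 4 [wooden(item2) & visible(item2) -> bird(item2)]; rule 7 [flies(item2) & hot(item2) -> ready(item2)]. New: bird(item2), ready(item2).
bird(item2) first appears in round 3.

3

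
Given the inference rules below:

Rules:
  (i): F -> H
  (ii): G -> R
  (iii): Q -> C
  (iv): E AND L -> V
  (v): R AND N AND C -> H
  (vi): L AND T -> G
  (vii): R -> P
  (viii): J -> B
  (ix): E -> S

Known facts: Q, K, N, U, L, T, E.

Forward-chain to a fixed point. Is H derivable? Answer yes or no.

yes

[1] (iii) [Q -> C]; (iv) [E AND L -> V]; (vi) [L AND T -> G]; (ix) [E -> S]. ⇒ new: C, V, G, S.
[2] (ii) [G -> R]. ⇒ new: R.
[3] (v) [R AND N AND C -> H]; (vii) [R -> P]. ⇒ new: H, P.
H appears in round 3, so it is derivable.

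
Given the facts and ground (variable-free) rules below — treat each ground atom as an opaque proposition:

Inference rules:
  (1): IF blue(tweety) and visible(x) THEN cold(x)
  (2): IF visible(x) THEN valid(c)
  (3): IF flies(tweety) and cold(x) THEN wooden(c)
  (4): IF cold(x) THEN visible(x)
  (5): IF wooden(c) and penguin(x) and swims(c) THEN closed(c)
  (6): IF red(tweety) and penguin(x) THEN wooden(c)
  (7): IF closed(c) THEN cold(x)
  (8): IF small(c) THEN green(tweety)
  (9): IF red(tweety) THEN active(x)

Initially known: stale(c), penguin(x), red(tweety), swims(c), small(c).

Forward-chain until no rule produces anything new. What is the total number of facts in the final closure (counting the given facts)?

Round 1: (6) [IF red(tweety) and penguin(x) THEN wooden(c)]; (8) [IF small(c) THEN green(tweety)]; (9) [IF red(tweety) THEN active(x)]. Adds wooden(c), green(tweety), active(x).
Round 2: (5) [IF wooden(c) and penguin(x) and swims(c) THEN closed(c)]. Adds closed(c).
Round 3: (7) [IF closed(c) THEN cold(x)]. Adds cold(x).
Round 4: (4) [IF cold(x) THEN visible(x)]. Adds visible(x).
Round 5: (2) [IF visible(x) THEN valid(c)]. Adds valid(c).
Closure: {active(x), closed(c), cold(x), green(tweety), penguin(x), red(tweety), small(c), stale(c), swims(c), valid(c), visible(x), wooden(c)} — 12 facts.

12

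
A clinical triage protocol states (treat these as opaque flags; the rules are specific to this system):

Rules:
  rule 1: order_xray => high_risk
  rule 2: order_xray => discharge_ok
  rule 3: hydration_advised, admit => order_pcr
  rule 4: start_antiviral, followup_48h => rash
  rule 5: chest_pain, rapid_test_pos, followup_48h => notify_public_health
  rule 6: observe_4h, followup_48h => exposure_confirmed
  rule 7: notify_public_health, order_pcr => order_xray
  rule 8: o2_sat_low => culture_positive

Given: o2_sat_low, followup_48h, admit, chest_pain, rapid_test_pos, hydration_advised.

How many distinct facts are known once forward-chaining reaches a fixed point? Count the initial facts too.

Round 1: rule 3 [hydration_advised, admit => order_pcr]; rule 5 [chest_pain, rapid_test_pos, followup_48h => notify_public_health]; rule 8 [o2_sat_low => culture_positive]. New: order_pcr, notify_public_health, culture_positive.
Round 2: rule 7 [notify_public_health, order_pcr => order_xray]. New: order_xray.
Round 3: rule 1 [order_xray => high_risk]; rule 2 [order_xray => discharge_ok]. New: high_risk, discharge_ok.
Closure: {admit, chest_pain, culture_positive, discharge_ok, followup_48h, high_risk, hydration_advised, notify_public_health, o2_sat_low, order_pcr, order_xray, rapid_test_pos} — 12 facts.

12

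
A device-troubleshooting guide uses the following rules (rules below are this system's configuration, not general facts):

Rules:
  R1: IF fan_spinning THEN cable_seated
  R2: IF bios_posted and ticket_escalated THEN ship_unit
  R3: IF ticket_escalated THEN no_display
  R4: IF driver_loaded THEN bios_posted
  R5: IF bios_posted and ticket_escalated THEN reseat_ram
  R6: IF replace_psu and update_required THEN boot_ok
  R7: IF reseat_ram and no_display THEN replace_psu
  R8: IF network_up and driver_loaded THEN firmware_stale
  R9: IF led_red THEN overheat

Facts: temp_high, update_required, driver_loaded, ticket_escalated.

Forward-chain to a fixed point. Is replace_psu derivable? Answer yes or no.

yes

[1] R3 [IF ticket_escalated THEN no_display]; R4 [IF driver_loaded THEN bios_posted]. ⇒ new: no_display, bios_posted.
[2] R2 [IF bios_posted and ticket_escalated THEN ship_unit]; R5 [IF bios_posted and ticket_escalated THEN reseat_ram]. ⇒ new: ship_unit, reseat_ram.
[3] R7 [IF reseat_ram and no_display THEN replace_psu]. ⇒ new: replace_psu.
[4] R6 [IF replace_psu and update_required THEN boot_ok]. ⇒ new: boot_ok.
replace_psu appears in round 3, so it is derivable.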